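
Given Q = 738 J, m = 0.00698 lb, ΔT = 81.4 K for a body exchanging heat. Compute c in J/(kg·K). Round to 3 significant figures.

2860 J/(kg·K)

Rearranging: c = Q/(m·ΔT).
Q = 738 J; m = 0.00698 lb = 0.003166 kg; ΔT = 81.4 K.
c = 2864 J/(kg·K)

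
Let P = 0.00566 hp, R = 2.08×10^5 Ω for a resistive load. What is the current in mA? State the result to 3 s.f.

4.50 mA

Rearranging: I = √(P/R).
P = 0.00566 hp = 4.221 W; R = 2.08×10^5 Ω.
I = 0.004505 A
0.004505 A × (1 mA / 0.001000 A) = 4.505 mA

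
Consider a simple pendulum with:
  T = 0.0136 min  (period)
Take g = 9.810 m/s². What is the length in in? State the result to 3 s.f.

Rearranging T = 2π√(L/g) for L: L = g·(T/2π)².
T = 0.0136 min = 0.8160 s; g = 9.810 m/s².
L = 0.1655 m
0.1655 m × (1 in / 0.02540 m) = 6.514 in

6.51 in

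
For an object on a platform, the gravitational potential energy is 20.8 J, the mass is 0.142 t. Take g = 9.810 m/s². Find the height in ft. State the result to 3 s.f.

0.0490 ft

Solving PE = m·g·h for h: h = PE/(m·g).
PE = 20.8 J; m = 0.142 t = 142.0 kg; g = 9.810 m/s².
h = 0.01493 m
0.01493 m × (1 ft / 0.3048 m) = 0.04899 ft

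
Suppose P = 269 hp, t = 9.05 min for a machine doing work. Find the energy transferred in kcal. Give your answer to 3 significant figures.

Rearranging: W = P·t.
P = 269 hp = 2.006×10^5 W; t = 9.05 min = 543.0 s.
W = 1.089×10^8 J  (the unit combination reduces to kg·m²/s² = J)
1.089×10^8 J × (1 kcal / 4184 J) = 26033 kcal

26000 kcal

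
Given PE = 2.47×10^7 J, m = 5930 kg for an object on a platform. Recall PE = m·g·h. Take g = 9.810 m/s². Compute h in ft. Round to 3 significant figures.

Solving PE = m·g·h for h: h = PE/(m·g).
PE = 2.47×10^7 J; m = 5930 kg; g = 9.810 m/s².
h = 424.6 m
424.6 m × (1 ft / 0.3048 m) = 1393 ft

1390 ft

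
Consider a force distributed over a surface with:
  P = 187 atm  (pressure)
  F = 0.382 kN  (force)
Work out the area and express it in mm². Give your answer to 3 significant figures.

Solving P = F/A for A: A = F/P.
P = 187 atm = 1.895×10^7 Pa; F = 0.382 kN = 382.0 N.
A = 2.016×10^-5 m²
2.016×10^-5 m² × (1 mm² / 1.000×10^-6 m²) = 20.16 mm²

20.2 mm²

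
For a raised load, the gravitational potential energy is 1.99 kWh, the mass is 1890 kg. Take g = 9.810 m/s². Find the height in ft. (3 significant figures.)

Rearranging PE = m·g·h for h: h = PE/(m·g).
PE = 1.99 kWh = 7.164×10^6 J; m = 1890 kg; g = 9.810 m/s².
h = 386.4 m
386.4 m × (1 ft / 0.3048 m) = 1268 ft

1270 ft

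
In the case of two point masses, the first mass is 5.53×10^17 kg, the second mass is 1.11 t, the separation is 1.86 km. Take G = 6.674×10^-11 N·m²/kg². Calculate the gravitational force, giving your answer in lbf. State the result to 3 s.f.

2660 lbf

F is given directly by: F = Gm₁m₂/r².
m₁ = 5.53×10^17 kg; m₂ = 1.11 t = 1110 kg; r = 1.86 km = 1860 m; G = 6.674×10^-11 N·m²/kg².
F = 11842 N
11842 N × (1 lbf / 4.448 N) = 2662 lbf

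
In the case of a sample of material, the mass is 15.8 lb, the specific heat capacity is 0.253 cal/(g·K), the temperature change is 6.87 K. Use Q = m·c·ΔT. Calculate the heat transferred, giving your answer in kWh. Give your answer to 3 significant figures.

0.0145 kWh

Q is given directly by: Q = mcΔT.
m = 15.8 lb = 7.167 kg; c = 0.253 cal/(g·K) = 1059 J/(kg·K); ΔT = 6.87 K.
Q = 52118 J
52118 J × (1 kWh / 3.600×10^6 J) = 0.01448 kWh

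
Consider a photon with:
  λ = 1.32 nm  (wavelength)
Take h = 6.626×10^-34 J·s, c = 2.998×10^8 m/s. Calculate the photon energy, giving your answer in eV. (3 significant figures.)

Directly: E = hc/λ.
λ = 1.32 nm = 1.320×10^-9 m; h = 6.626×10^-34 J·s; c = 2.998×10^8 m/s.
E = 1.505×10^-16 J  (the unit combination reduces to kg·m²/s² = J)
1.505×10^-16 J × (1 eV / 1.602×10^-19 J) = 939.3 eV

939 eV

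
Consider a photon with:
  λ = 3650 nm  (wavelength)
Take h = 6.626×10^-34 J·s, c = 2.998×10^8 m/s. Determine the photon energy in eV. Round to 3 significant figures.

0.340 eV

E is given directly by: E = hc/λ.
λ = 3650 nm = 3.650×10^-6 m; h = 6.626×10^-34 J·s; c = 2.998×10^8 m/s.
E = 5.442×10^-20 J  (the unit combination reduces to kg·m²/s² = J)
5.442×10^-20 J × (1 eV / 1.602×10^-19 J) = 0.3397 eV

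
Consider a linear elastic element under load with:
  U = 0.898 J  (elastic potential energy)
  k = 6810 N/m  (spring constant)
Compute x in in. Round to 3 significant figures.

Rearranging: x = √(2U/k).
U = 0.898 J; k = 6810 N/m.
x = 0.01624 m
0.01624 m × (1 in / 0.02540 m) = 0.6394 in

0.639 in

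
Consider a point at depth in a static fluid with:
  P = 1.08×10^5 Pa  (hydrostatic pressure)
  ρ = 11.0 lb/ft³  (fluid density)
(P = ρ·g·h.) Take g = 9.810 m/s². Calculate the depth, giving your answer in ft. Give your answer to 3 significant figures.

Rearranging P = ρ·g·h for h: h = P/(ρ·g).
P = 1.08×10^5 Pa; ρ = 11.0 lb/ft³ = 176.2 kg/m³; g = 9.810 m/s².
h = 62.48 m
62.48 m × (1 ft / 0.3048 m) = 205.0 ft

205 ft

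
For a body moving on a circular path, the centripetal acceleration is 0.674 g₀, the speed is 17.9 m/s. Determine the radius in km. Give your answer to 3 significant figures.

0.0485 km

Rearranging a = v²/r for r: r = v²/a.
a = 0.674 g₀ = 6.610 m/s²; v = 17.9 m/s.
r = 48.48 m
48.48 m × (1 km / 1000 m) = 0.04848 km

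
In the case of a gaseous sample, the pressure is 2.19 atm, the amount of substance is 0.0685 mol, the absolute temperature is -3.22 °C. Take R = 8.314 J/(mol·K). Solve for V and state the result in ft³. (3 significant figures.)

From the ideal-gas law: V = nRT/P.
P = 2.19 atm = 2.219×10^5 Pa; n = 0.0685 mol; T = -3.22 °C = 269.9 K; R = 8.314 J/(mol·K).
V = 6.928×10^-4 m³
6.928×10^-4 m³ × (1 ft³ / 0.02832 m³) = 0.02447 ft³

0.0245 ft³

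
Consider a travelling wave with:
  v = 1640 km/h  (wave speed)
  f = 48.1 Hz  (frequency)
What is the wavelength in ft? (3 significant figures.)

31.1 ft

Rearranging v = f·λ for λ: λ = v/f.
v = 1640 km/h = 455.6 m/s; f = 48.1 Hz.
λ = 9.471 m
9.471 m × (1 ft / 0.3048 m) = 31.07 ft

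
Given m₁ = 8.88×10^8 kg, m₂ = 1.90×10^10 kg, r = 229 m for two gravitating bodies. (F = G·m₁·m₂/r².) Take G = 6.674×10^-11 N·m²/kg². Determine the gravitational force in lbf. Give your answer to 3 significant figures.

4830 lbf

Directly: F = Gm₁m₂/r².
m₁ = 8.88×10^8 kg; m₂ = 1.90×10^10 kg; r = 229 m; G = 6.674×10^-11 N·m²/kg².
F = 21472 N
21472 N × (1 lbf / 4.448 N) = 4827 lbf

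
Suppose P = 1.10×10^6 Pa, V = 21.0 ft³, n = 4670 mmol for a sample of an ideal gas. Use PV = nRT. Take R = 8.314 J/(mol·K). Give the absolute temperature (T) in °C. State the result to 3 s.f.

16600 °C

Rearranging PV = nRT for T: T = PV/(nR).
P = 1.10×10^6 Pa; V = 21.0 ft³ = 0.5947 m³; n = 4670 mmol = 4.670 mol; R = 8.314 J/(mol·K).
T = 16847 K
16847 K − 273.15 = 16574 °C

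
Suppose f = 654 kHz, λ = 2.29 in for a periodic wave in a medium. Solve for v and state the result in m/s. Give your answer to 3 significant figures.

38000 m/s

v is given directly by: v = fλ.
f = 654 kHz = 6.540×10^5 Hz; λ = 2.29 in = 0.05817 m.
v = 38041 m/s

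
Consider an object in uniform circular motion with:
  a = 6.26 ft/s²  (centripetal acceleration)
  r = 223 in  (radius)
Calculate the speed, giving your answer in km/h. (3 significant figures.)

Rearranging: v = √(a·r).
a = 6.26 ft/s² = 1.908 m/s²; r = 223 in = 5.664 m.
v = 3.287 m/s
3.287 m/s × (1 km/h / 0.2778 m/s) = 11.83 km/h

11.8 km/h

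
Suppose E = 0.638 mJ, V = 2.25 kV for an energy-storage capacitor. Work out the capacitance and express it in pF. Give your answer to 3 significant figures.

Rearranging: C = 2E/V².
E = 0.638 mJ = 6.380×10^-4 J; V = 2.25 kV = 2250 V.
C = 2.520×10^-10 F
2.520×10^-10 F × (1 pF / 1.000×10^-12 F) = 252.0 pF

252 pF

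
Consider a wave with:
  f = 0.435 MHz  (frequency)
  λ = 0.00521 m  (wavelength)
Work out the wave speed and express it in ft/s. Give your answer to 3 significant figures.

Directly: v = fλ.
f = 0.435 MHz = 4.350×10^5 Hz; λ = 0.00521 m.
v = 2266 m/s
2266 m/s × (1 ft/s / 0.3048 m/s) = 7436 ft/s

7440 ft/s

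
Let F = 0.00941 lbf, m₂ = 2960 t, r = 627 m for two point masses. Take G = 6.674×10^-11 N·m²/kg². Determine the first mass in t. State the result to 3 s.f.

83300 t

From Newton's law of gravitation: m₁ = F·r²/(G·m₂).
F = 0.00941 lbf = 0.04186 N; m₂ = 2960 t = 2.960×10^6 kg; r = 627 m; G = 6.674×10^-11 N·m²/kg².
m₁ = 8.330×10^7 kg
8.330×10^7 kg × (1 t / 1000 kg) = 83298 t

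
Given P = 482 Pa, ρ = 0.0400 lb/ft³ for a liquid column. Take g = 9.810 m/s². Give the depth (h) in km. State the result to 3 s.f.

Solving P = ρ·g·h for h: h = P/(ρ·g).
P = 482 Pa; ρ = 0.0400 lb/ft³ = 0.6407 kg/m³; g = 9.810 m/s².
h = 76.68 m
76.68 m × (1 km / 1000 m) = 0.07668 km

0.0767 km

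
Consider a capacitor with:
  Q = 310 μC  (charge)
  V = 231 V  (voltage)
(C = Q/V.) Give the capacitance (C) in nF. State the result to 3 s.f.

1340 nF

Directly: C = Q/V.
Q = 310 μC = 3.100×10^-4 C; V = 231 V.
C = 1.342×10^-6 F
1.342×10^-6 F × (1 nF / 1.000×10^-9 F) = 1342 nF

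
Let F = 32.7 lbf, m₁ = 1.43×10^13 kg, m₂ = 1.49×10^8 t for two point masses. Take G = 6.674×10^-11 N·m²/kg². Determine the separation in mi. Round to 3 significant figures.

From Newton's law of gravitation: r = √(G·m₁m₂/F).
F = 32.7 lbf = 145.5 N; m₁ = 1.43×10^13 kg; m₂ = 1.49×10^8 t = 1.490×10^11 kg; G = 6.674×10^-11 N·m²/kg².
r = 9.888×10^5 m
9.888×10^5 m × (1 mi / 1609 m) = 614.4 mi

614 mi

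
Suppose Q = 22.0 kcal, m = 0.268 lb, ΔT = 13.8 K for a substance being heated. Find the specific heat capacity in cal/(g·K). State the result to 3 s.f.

Rearranging Q = m·c·ΔT for c: c = Q/(m·ΔT).
Q = 22.0 kcal = 92048 J; m = 0.268 lb = 0.1216 kg; ΔT = 13.8 K.
c = 54870 J/(kg·K)
54870 J/(kg·K) × (1 cal/(g·K) / 4184 J/(kg·K)) = 13.11 cal/(g·K)

13.1 cal/(g·K)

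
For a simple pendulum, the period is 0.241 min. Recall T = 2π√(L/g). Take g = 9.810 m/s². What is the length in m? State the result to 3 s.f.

Rearranging: L = g·(T/2π)².
T = 0.241 min = 14.46 s; g = 9.810 m/s².
L = 51.96 m

52.0 m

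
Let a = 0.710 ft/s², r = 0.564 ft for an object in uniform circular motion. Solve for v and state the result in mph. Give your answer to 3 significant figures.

0.431 mph

Rearranging: v = √(a·r).
a = 0.710 ft/s² = 0.2164 m/s²; r = 0.564 ft = 0.1719 m.
v = 0.1929 m/s
0.1929 m/s × (1 mph / 0.4470 m/s) = 0.4315 mph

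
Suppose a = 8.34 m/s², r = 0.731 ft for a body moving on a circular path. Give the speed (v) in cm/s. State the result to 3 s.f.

136 cm/s

Rearranging: v = √(a·r).
a = 8.34 m/s²; r = 0.731 ft = 0.2228 m.
v = 1.363 m/s
1.363 m/s × (1 cm/s / 0.01000 m/s) = 136.3 cm/s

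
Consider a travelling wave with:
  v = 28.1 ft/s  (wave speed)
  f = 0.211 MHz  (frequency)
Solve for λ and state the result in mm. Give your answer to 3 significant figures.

0.0406 mm

Rearranging: λ = v/f.
v = 28.1 ft/s = 8.565 m/s; f = 0.211 MHz = 2.110×10^5 Hz.
λ = 4.059×10^-5 m
4.059×10^-5 m × (1 mm / 0.001000 m) = 0.04059 mm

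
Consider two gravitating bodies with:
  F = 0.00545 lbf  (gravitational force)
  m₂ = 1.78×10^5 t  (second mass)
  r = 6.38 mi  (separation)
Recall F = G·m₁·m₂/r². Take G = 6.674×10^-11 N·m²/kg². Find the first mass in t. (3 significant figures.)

2.15×10^5 t

Solving F = G·m₁·m₂/r² for m₁: m₁ = F·r²/(G·m₂).
F = 0.00545 lbf = 0.02424 N; m₂ = 1.78×10^5 t = 1.780×10^8 kg; r = 6.38 mi = 10268 m; G = 6.674×10^-11 N·m²/kg².
m₁ = 2.151×10^8 kg
2.151×10^8 kg × (1 t / 1000 kg) = 2.151×10^5 t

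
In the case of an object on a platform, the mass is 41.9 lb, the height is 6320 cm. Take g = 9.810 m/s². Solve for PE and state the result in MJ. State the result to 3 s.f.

PE is given directly by: PE = mgh.
m = 41.9 lb = 19.01 kg; h = 6320 cm = 63.20 m; g = 9.810 m/s².
PE = 11783 J  (the unit combination reduces to kg·m²/s² = J)
11783 J × (1 MJ / 1.000×10^6 J) = 0.01178 MJ

0.0118 MJ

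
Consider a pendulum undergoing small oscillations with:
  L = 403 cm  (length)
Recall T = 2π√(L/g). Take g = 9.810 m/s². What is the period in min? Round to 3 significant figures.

Directly: T = 2π√(L/g).
L = 403 cm = 4.030 m; g = 9.810 m/s².
T = 4.027 s
4.027 s × (1 min / 60.00 s) = 0.06712 min

0.0671 min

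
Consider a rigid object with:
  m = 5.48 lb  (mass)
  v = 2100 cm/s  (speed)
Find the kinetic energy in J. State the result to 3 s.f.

548 J

KE is given directly by: KE = ½mv².
m = 5.48 lb = 2.486 kg; v = 2100 cm/s = 21.00 m/s.
KE = 548.1 J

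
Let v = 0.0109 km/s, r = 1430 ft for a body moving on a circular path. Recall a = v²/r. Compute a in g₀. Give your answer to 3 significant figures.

0.0278 g₀

a is given directly by: a = v²/r.
v = 0.0109 km/s = 10.90 m/s; r = 1430 ft = 435.9 m.
a = 0.2726 m/s²
0.2726 m/s² × (1 g₀ / 9.807 m/s²) = 0.02780 g₀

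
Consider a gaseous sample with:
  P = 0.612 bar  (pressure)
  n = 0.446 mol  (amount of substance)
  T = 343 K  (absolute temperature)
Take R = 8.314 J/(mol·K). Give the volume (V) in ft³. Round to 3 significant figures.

Rearranging: V = nRT/P.
P = 0.612 bar = 61200 Pa; n = 0.446 mol; T = 343 K; R = 8.314 J/(mol·K).
V = 0.02078 m³
0.02078 m³ × (1 ft³ / 0.02832 m³) = 0.7339 ft³

0.734 ft³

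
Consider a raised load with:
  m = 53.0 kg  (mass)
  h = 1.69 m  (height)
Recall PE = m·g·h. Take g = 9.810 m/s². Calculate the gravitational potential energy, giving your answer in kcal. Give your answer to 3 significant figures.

0.210 kcal

PE is given directly by: PE = mgh.
m = 53.0 kg; h = 1.69 m; g = 9.810 m/s².
PE = 878.7 J
878.7 J × (1 kcal / 4184 J) = 0.2100 kcal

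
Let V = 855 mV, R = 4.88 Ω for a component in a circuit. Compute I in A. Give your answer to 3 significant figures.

0.175 A

Rearranging V = I·R for I: I = V/R.
V = 855 mV = 0.8550 V; R = 4.88 Ω.
I = 0.1752 A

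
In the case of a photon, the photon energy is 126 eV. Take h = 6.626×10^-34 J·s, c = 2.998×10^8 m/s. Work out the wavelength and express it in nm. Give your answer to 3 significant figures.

9.84 nm

Rearranging: λ = hc/E.
E = 126 eV = 2.019×10^-17 J; h = 6.626×10^-34 J·s; c = 2.998×10^8 m/s.
λ = 9.840×10^-9 m
9.840×10^-9 m × (1 nm / 1.000×10^-9 m) = 9.840 nm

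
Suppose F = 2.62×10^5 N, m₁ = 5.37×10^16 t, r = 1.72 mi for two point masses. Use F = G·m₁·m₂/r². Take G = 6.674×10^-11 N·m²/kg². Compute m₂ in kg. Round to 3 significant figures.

560 kg

Solving F = G·m₁·m₂/r² for m₂: m₂ = F·r²/(G·m₁).
F = 2.62×10^5 N; m₁ = 5.37×10^16 t = 5.370×10^19 kg; r = 1.72 mi = 2768 m; G = 6.674×10^-11 N·m²/kg².
m₂ = 560.1 kg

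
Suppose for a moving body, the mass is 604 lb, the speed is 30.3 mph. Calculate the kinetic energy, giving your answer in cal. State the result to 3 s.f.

Directly: KE = ½mv².
m = 604 lb = 274.0 kg; v = 30.3 mph = 13.55 m/s.
KE = 25133 J  (the unit combination reduces to kg·m²/s² = J)
25133 J × (1 cal / 4.184 J) = 6007 cal

6010 cal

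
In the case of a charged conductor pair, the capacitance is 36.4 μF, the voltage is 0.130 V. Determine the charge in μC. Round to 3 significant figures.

Rearranging C = Q/V for Q: Q = CV.
C = 36.4 μF = 3.640×10^-5 F; V = 0.130 V.
Q = 4.732×10^-6 C
4.732×10^-6 C × (1 μC / 1.000×10^-6 C) = 4.732 μC

4.73 μC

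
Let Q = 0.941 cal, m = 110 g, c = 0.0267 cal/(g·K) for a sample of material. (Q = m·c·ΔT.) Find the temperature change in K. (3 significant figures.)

0.320 K

Solving Q = m·c·ΔT for ΔT: ΔT = Q/(m·c).
Q = 0.941 cal = 3.937 J; m = 110 g = 0.1100 kg; c = 0.0267 cal/(g·K) = 111.7 J/(kg·K).
ΔT = 0.3204 K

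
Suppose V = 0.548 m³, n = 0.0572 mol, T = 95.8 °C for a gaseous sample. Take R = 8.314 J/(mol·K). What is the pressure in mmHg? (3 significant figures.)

From the ideal-gas law: P = nRT/V.
V = 0.548 m³; n = 0.0572 mol; T = 95.8 °C = 368.9 K; R = 8.314 J/(mol·K).
P = 320.2 Pa  (the unit combination reduces to kg/(m·s²) = Pa)
320.2 Pa × (1 mmHg / 133.3 Pa) = 2.402 mmHg

2.40 mmHg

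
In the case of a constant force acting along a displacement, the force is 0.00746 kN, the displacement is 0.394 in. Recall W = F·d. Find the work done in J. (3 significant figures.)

0.0747 J

W is given directly by: W = F·d.
F = 0.00746 kN = 7.460 N; d = 0.394 in = 0.01001 m.
W = 0.07466 J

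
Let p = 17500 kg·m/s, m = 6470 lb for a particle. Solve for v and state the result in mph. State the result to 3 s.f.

13.3 mph

Rearranging: v = p/m.
p = 17500 kg·m/s; m = 6470 lb = 2935 kg.
v = 5.963 m/s
5.963 m/s × (1 mph / 0.4470 m/s) = 13.34 mph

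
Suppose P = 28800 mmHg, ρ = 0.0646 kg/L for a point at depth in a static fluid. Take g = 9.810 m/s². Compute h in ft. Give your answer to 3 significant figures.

19900 ft

Rearranging P = ρ·g·h for h: h = P/(ρ·g).
P = 28800 mmHg = 3.840×10^6 Pa; ρ = 0.0646 kg/L = 64.60 kg/m³; g = 9.810 m/s².
h = 6059 m
6059 m × (1 ft / 0.3048 m) = 19878 ft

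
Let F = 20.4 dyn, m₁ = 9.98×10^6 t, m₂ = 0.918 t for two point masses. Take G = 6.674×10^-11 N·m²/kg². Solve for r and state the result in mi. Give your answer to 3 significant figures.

From Newton's law of gravitation: r = √(G·m₁m₂/F).
F = 20.4 dyn = 2.040×10^-4 N; m₁ = 9.98×10^6 t = 9.980×10^9 kg; m₂ = 0.918 t = 918.0 kg; G = 6.674×10^-11 N·m²/kg².
r = 1731 m
1731 m × (1 mi / 1609 m) = 1.076 mi

1.08 mi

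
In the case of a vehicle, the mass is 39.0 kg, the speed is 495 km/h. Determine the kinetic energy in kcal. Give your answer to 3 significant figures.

Directly: KE = ½mv².
m = 39.0 kg; v = 495 km/h = 137.5 m/s.
KE = 3.687×10^5 J
3.687×10^5 J × (1 kcal / 4184 J) = 88.11 kcal

88.1 kcal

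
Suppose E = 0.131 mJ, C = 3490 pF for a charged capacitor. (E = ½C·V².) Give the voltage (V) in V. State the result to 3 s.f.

Solving E = ½C·V² for V: V = √(2E/C).
E = 0.131 mJ = 1.310×10^-4 J; C = 3490 pF = 3.490×10^-9 F.
V = 274.0 V

274 V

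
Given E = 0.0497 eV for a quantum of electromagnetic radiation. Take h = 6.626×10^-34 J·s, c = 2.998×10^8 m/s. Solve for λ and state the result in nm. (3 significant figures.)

Rearranging: λ = hc/E.
E = 0.0497 eV = 7.963×10^-21 J; h = 6.626×10^-34 J·s; c = 2.998×10^8 m/s.
λ = 2.495×10^-5 m
2.495×10^-5 m × (1 nm / 1.000×10^-9 m) = 24947 nm

24900 nm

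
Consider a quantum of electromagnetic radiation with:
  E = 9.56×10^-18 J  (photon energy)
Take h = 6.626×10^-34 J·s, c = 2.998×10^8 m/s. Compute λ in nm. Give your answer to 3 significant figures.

20.8 nm

Solving E = h·c/λ for λ: λ = hc/E.
E = 9.56×10^-18 J; h = 6.626×10^-34 J·s; c = 2.998×10^8 m/s.
λ = 2.078×10^-8 m
2.078×10^-8 m × (1 nm / 1.000×10^-9 m) = 20.78 nm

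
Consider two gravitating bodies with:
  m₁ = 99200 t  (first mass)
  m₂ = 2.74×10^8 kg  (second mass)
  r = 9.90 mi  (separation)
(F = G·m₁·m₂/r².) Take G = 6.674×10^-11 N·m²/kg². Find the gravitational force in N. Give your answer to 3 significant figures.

F is given directly by: F = Gm₁m₂/r².
m₁ = 99200 t = 9.920×10^7 kg; m₂ = 2.74×10^8 kg; r = 9.90 mi = 15933 m; G = 6.674×10^-11 N·m²/kg².
F = 0.007146 N

0.00715 N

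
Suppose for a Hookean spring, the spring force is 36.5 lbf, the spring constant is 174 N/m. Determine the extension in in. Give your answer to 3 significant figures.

Rearranging: x = F/k.
F = 36.5 lbf = 162.4 N; k = 174 N/m.
x = 0.9331 m
0.9331 m × (1 in / 0.02540 m) = 36.74 in

36.7 in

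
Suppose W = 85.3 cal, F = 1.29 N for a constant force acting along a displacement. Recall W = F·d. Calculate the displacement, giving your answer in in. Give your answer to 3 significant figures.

10900 in

Rearranging: d = W/F.
W = 85.3 cal = 356.9 J; F = 1.29 N.
d = 276.7 m
276.7 m × (1 in / 0.02540 m) = 10892 in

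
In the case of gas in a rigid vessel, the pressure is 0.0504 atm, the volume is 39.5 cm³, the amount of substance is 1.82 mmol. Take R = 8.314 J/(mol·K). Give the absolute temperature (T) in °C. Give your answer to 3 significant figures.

-260 °C

From the ideal-gas law: T = PV/(nR).
P = 0.0504 atm = 5107 Pa; V = 39.5 cm³ = 3.950×10^-5 m³; n = 1.82 mmol = 0.001820 mol; R = 8.314 J/(mol·K).
T = 13.33 K
13.33 K − 273.15 = -259.8 °C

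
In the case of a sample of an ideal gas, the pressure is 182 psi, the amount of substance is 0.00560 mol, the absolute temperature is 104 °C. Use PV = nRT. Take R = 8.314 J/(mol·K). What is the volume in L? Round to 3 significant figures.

Solving PV = nRT for V: V = nRT/P.
P = 182 psi = 1.255×10^6 Pa; n = 0.00560 mol; T = 104 °C = 377.1 K; R = 8.314 J/(mol·K).
V = 1.399×10^-5 m³
1.399×10^-5 m³ × (1 L / 0.001000 m³) = 0.01399 L

0.0140 L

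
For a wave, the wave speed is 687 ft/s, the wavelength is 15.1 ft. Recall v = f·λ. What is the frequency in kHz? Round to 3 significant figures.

0.0455 kHz

Solving v = f·λ for f: f = v/λ.
v = 687 ft/s = 209.4 m/s; λ = 15.1 ft = 4.602 m.
f = 45.50 Hz
45.50 Hz × (1 kHz / 1000 Hz) = 0.04550 kHz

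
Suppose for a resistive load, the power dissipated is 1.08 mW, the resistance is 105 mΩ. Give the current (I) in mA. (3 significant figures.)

101 mA

Rearranging: I = √(P/R).
P = 1.08 mW = 0.001080 W; R = 105 mΩ = 0.1050 Ω.
I = 0.1014 A
0.1014 A × (1 mA / 0.001000 A) = 101.4 mA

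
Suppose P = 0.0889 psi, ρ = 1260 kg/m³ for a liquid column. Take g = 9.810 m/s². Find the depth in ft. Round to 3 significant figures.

0.163 ft

Rearranging P = ρ·g·h for h: h = P/(ρ·g).
P = 0.0889 psi = 612.9 Pa; ρ = 1260 kg/m³; g = 9.810 m/s².
h = 0.04959 m
0.04959 m × (1 ft / 0.3048 m) = 0.1627 ft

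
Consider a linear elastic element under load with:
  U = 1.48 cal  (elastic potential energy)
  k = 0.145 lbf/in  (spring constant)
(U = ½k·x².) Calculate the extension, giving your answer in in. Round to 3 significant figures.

Rearranging: x = √(2U/k).
U = 1.48 cal = 6.192 J; k = 0.145 lbf/in = 25.39 N/m.
x = 0.6984 m
0.6984 m × (1 in / 0.02540 m) = 27.49 in

27.5 in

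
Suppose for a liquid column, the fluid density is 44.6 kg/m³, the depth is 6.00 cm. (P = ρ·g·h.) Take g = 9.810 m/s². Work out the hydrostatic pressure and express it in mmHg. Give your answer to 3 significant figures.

P is given directly by: P = ρgh.
ρ = 44.6 kg/m³; h = 6.00 cm = 0.06000 m; g = 9.810 m/s².
P = 26.25 Pa
26.25 Pa × (1 mmHg / 133.3 Pa) = 0.1969 mmHg

0.197 mmHg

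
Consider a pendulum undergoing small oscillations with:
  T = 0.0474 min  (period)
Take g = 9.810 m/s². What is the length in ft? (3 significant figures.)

6.59 ft

Rearranging T = 2π√(L/g) for L: L = g·(T/2π)².
T = 0.0474 min = 2.844 s; g = 9.810 m/s².
L = 2.010 m
2.010 m × (1 ft / 0.3048 m) = 6.594 ft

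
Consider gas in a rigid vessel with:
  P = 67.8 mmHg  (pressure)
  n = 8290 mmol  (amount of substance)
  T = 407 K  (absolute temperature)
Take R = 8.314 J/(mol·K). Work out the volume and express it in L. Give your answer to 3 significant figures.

Rearranging PV = nRT for V: V = nRT/P.
P = 67.8 mmHg = 9039 Pa; n = 8290 mmol = 8.290 mol; T = 407 K; R = 8.314 J/(mol·K).
V = 3.103 m³
3.103 m³ × (1 L / 0.001000 m³) = 3103 L

3100 L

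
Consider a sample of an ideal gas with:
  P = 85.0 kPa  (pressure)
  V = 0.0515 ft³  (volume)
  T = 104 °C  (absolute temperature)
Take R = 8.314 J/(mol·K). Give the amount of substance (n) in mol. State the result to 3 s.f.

0.0395 mol

From the ideal-gas law: n = PV/(RT).
P = 85.0 kPa = 85000 Pa; V = 0.0515 ft³ = 0.001458 m³; T = 104 °C = 377.1 K; R = 8.314 J/(mol·K).
n = 0.03953 mol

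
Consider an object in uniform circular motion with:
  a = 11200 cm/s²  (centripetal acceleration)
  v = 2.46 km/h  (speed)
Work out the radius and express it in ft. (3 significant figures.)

Solving a = v²/r for r: r = v²/a.
a = 11200 cm/s² = 112.0 m/s²; v = 2.46 km/h = 0.6833 m/s.
r = 0.004169 m
0.004169 m × (1 ft / 0.3048 m) = 0.01368 ft

0.0137 ft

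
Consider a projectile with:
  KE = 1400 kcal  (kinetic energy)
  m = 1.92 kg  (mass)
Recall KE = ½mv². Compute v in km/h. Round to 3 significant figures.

8890 km/h

Rearranging KE = ½mv² for v: v = √(2·KE/m).
KE = 1400 kcal = 5.858×10^6 J; m = 1.92 kg.
v = 2470 m/s
2470 m/s × (1 km/h / 0.2778 m/s) = 8893 km/h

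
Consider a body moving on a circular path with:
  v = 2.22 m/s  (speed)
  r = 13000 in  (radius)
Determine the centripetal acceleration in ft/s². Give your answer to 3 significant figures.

0.0490 ft/s²

Directly: a = v²/r.
v = 2.22 m/s; r = 13000 in = 330.2 m.
a = 0.01493 m/s²
0.01493 m/s² × (1 ft/s² / 0.3048 m/s²) = 0.04897 ft/s²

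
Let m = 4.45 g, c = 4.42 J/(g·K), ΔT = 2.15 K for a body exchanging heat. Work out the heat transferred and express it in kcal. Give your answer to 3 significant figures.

Q is given directly by: Q = mcΔT.
m = 4.45 g = 0.004450 kg; c = 4.42 J/(g·K) = 4420 J/(kg·K); ΔT = 2.15 K.
Q = 42.29 J
42.29 J × (1 kcal / 4184 J) = 0.01011 kcal

0.0101 kcal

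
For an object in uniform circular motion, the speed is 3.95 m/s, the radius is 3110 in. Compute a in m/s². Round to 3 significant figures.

0.198 m/s²

a is given directly by: a = v²/r.
v = 3.95 m/s; r = 3110 in = 78.99 m.
a = 0.1975 m/s²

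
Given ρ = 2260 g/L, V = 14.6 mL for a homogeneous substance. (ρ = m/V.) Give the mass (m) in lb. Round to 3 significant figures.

Solving ρ = m/V for m: m = ρV.
ρ = 2260 g/L = 2260 kg/m³; V = 14.6 mL = 1.460×10^-5 m³.
m = 0.03300 kg
0.03300 kg × (1 lb / 0.4536 kg) = 0.07274 lb

0.0727 lb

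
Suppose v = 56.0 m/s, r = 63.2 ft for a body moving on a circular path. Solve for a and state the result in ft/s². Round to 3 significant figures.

534 ft/s²

a is given directly by: a = v²/r.
v = 56.0 m/s; r = 63.2 ft = 19.26 m.
a = 162.8 m/s²
162.8 m/s² × (1 ft/s² / 0.3048 m/s²) = 534.1 ft/s²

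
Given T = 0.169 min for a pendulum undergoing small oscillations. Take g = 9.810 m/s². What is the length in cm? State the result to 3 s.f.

2550 cm

Rearranging: L = g·(T/2π)².
T = 0.169 min = 10.14 s; g = 9.810 m/s².
L = 25.55 m
25.55 m × (1 cm / 0.01000 m) = 2555 cm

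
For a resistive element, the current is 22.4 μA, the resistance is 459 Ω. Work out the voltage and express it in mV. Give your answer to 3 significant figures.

V is given directly by: V = IR.
I = 22.4 μA = 2.240×10^-5 A; R = 459 Ω.
V = 0.01028 V
0.01028 V × (1 mV / 0.001000 V) = 10.28 mV

10.3 mV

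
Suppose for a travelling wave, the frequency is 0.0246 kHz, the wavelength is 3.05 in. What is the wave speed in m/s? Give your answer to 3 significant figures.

v is given directly by: v = fλ.
f = 0.0246 kHz = 24.60 Hz; λ = 3.05 in = 0.07747 m.
v = 1.906 m/s

1.91 m/s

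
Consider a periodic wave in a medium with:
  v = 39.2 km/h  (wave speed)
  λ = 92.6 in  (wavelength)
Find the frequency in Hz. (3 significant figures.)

Solving v = f·λ for f: f = v/λ.
v = 39.2 km/h = 10.89 m/s; λ = 92.6 in = 2.352 m.
f = 4.630 Hz

4.63 Hz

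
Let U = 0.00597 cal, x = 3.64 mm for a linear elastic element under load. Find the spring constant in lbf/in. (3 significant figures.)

21.5 lbf/in

Rearranging U = ½k·x² for k: k = 2U/x².
U = 0.00597 cal = 0.02498 J; x = 3.64 mm = 0.003640 m.
k = 3770 N/m
3770 N/m × (1 lbf/in / 175.1 N/m) = 21.53 lbf/in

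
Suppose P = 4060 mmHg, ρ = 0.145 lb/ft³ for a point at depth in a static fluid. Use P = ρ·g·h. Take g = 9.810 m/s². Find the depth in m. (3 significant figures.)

23800 m

Rearranging P = ρ·g·h for h: h = P/(ρ·g).
P = 4060 mmHg = 5.413×10^5 Pa; ρ = 0.145 lb/ft³ = 2.323 kg/m³; g = 9.810 m/s².
h = 23756 m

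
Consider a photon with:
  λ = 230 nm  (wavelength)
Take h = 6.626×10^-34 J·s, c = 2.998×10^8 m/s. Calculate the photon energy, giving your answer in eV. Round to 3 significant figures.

Directly: E = hc/λ.
λ = 230 nm = 2.300×10^-7 m; h = 6.626×10^-34 J·s; c = 2.998×10^8 m/s.
E = 8.637×10^-19 J  (the unit combination reduces to kg·m²/s² = J)
8.637×10^-19 J × (1 eV / 1.602×10^-19 J) = 5.391 eV

5.39 eV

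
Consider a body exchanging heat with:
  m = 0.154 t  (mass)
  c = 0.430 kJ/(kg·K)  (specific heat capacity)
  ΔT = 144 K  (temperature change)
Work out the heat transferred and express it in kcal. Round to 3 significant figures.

Directly: Q = mcΔT.
m = 0.154 t = 154.0 kg; c = 0.430 kJ/(kg·K) = 430.0 J/(kg·K); ΔT = 144 K.
Q = 9.536×10^6 J
9.536×10^6 J × (1 kcal / 4184 J) = 2279 kcal

2280 kcal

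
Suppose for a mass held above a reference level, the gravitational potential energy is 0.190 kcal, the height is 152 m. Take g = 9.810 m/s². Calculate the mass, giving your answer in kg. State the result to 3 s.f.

0.533 kg

Rearranging: m = PE/(g·h).
PE = 0.190 kcal = 795.0 J; h = 152 m; g = 9.810 m/s².
m = 0.5331 kg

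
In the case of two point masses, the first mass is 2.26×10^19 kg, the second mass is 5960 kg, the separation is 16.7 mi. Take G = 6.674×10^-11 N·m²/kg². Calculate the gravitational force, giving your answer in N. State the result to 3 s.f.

Directly: F = Gm₁m₂/r².
m₁ = 2.26×10^19 kg; m₂ = 5960 kg; r = 16.7 mi = 26876 m; G = 6.674×10^-11 N·m²/kg².
F = 12445 N

12400 N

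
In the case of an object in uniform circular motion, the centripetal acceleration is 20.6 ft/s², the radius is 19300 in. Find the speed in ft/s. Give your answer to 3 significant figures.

Solving a = v²/r for v: v = √(a·r).
a = 20.6 ft/s² = 6.279 m/s²; r = 19300 in = 490.2 m.
v = 55.48 m/s
55.48 m/s × (1 ft/s / 0.3048 m/s) = 182.0 ft/s

182 ft/s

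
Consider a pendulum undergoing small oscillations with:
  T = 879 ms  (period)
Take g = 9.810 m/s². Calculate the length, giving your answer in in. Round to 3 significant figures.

7.56 in

Rearranging T = 2π√(L/g) for L: L = g·(T/2π)².
T = 879 ms = 0.8790 s; g = 9.810 m/s².
L = 0.1920 m
0.1920 m × (1 in / 0.02540 m) = 7.559 in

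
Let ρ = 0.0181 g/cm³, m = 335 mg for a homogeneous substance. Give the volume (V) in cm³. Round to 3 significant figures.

18.5 cm³

Rearranging ρ = m/V for V: V = m/ρ.
ρ = 0.0181 g/cm³ = 18.10 kg/m³; m = 335 mg = 3.350×10^-4 kg.
V = 1.851×10^-5 m³
1.851×10^-5 m³ × (1 cm³ / 1.000×10^-6 m³) = 18.51 cm³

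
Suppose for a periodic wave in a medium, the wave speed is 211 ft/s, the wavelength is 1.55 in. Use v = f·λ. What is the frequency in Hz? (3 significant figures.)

1630 Hz

Rearranging: f = v/λ.
v = 211 ft/s = 64.31 m/s; λ = 1.55 in = 0.03937 m.
f = 1634 Hz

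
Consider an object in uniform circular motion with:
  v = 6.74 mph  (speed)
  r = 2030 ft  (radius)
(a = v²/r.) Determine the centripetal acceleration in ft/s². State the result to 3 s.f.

0.0481 ft/s²

Directly: a = v²/r.
v = 6.74 mph = 3.013 m/s; r = 2030 ft = 618.7 m.
a = 0.01467 m/s²
0.01467 m/s² × (1 ft/s² / 0.3048 m/s²) = 0.04814 ft/s²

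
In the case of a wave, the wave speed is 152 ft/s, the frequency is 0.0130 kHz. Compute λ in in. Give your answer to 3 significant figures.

140 in

Rearranging: λ = v/f.
v = 152 ft/s = 46.33 m/s; f = 0.0130 kHz = 13.00 Hz.
λ = 3.564 m
3.564 m × (1 in / 0.02540 m) = 140.3 in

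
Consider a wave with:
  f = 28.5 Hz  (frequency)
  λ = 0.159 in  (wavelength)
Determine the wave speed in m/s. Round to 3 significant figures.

0.115 m/s

Directly: v = fλ.
f = 28.5 Hz; λ = 0.159 in = 0.004039 m.
v = 0.1151 m/s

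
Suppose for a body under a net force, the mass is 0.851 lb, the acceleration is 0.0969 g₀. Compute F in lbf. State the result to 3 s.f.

From Newton's second law: F = m·a.
m = 0.851 lb = 0.3860 kg; a = 0.0969 g₀ = 0.9503 m/s².
F = 0.3668 N
0.3668 N × (1 lbf / 4.448 N) = 0.08246 lbf

0.0825 lbf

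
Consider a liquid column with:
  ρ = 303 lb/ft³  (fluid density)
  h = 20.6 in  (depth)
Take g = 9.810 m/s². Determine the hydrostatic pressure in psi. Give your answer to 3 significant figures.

3.61 psi

Directly: P = ρgh.
ρ = 303 lb/ft³ = 4854 kg/m³; h = 20.6 in = 0.5232 m; g = 9.810 m/s².
P = 24913 Pa
24913 Pa × (1 psi / 6895 Pa) = 3.613 psi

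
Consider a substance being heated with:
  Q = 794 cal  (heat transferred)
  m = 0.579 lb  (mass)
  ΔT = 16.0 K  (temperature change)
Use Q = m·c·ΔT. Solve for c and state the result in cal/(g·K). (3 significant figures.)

Rearranging: c = Q/(m·ΔT).
Q = 794 cal = 3322 J; m = 0.579 lb = 0.2626 kg; ΔT = 16.0 K.
c = 790.6 J/(kg·K)
790.6 J/(kg·K) × (1 cal/(g·K) / 4184 J/(kg·K)) = 0.1890 cal/(g·K)

0.189 cal/(g·K)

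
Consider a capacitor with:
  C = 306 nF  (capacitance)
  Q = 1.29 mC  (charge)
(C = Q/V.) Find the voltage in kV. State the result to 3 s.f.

Solving C = Q/V for V: V = Q/C.
C = 306 nF = 3.060×10^-7 F; Q = 1.29 mC = 0.001290 C.
V = 4216 V  (the unit combination reduces to kg·m²/(A·s³) = V)
4216 V × (1 kV / 1000 V) = 4.216 kV

4.22 kV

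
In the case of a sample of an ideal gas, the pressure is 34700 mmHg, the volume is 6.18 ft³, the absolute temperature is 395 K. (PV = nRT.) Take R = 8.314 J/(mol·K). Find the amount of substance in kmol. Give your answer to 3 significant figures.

From the ideal-gas law: n = PV/(RT).
P = 34700 mmHg = 4.626×10^6 Pa; V = 6.18 ft³ = 0.1750 m³; T = 395 K; R = 8.314 J/(mol·K).
n = 246.5 mol
246.5 mol × (1 kmol / 1000 mol) = 0.2465 kmol

0.247 kmol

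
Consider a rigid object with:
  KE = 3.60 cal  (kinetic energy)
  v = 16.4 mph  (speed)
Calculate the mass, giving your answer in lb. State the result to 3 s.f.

1.24 lb

Solving KE = ½mv² for m: m = 2·KE/v².
KE = 3.60 cal = 15.06 J; v = 16.4 mph = 7.331 m/s.
m = 0.5605 kg
0.5605 kg × (1 lb / 0.4536 kg) = 1.236 lb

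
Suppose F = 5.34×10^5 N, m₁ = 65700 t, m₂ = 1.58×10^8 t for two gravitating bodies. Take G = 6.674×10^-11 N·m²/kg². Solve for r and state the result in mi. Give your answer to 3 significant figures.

0.0224 mi

Rearranging F = G·m₁·m₂/r² for r: r = √(G·m₁m₂/F).
F = 5.34×10^5 N; m₁ = 65700 t = 6.570×10^7 kg; m₂ = 1.58×10^8 t = 1.580×10^11 kg; G = 6.674×10^-11 N·m²/kg².
r = 36.02 m
36.02 m × (1 mi / 1609 m) = 0.02238 mi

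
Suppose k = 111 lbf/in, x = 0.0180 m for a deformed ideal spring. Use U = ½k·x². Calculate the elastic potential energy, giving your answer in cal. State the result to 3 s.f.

Directly: U = ½kx².
k = 111 lbf/in = 19439 N/m; x = 0.0180 m.
U = 3.149 J
3.149 J × (1 cal / 4.184 J) = 0.7527 cal

0.753 cal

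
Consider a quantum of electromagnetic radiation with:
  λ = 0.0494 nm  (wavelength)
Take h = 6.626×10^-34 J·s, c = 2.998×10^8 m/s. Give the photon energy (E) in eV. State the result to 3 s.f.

25100 eV

E is given directly by: E = hc/λ.
λ = 0.0494 nm = 4.940×10^-11 m; h = 6.626×10^-34 J·s; c = 2.998×10^8 m/s.
E = 4.021×10^-15 J
4.021×10^-15 J × (1 eV / 1.602×10^-19 J) = 25098 eV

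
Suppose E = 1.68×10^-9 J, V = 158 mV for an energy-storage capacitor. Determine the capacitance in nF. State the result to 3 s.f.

135 nF

Rearranging E = ½C·V² for C: C = 2E/V².
E = 1.68×10^-9 J; V = 158 mV = 0.1580 V.
C = 1.346×10^-7 F
1.346×10^-7 F × (1 nF / 1.000×10^-9 F) = 134.6 nF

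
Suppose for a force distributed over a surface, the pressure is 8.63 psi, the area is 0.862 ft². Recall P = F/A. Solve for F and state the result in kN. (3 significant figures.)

4.77 kN

Rearranging: F = P·A.
P = 8.63 psi = 59502 Pa; A = 0.862 ft² = 0.08008 m².
F = 4765 N  (the unit combination reduces to kg·m/s² = N)
4765 N × (1 kN / 1000 N) = 4.765 kN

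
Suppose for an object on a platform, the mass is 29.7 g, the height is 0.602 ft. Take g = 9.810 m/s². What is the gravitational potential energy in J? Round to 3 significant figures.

Directly: PE = mgh.
m = 29.7 g = 0.02970 kg; h = 0.602 ft = 0.1835 m; g = 9.810 m/s².
PE = 0.05346 J

0.0535 J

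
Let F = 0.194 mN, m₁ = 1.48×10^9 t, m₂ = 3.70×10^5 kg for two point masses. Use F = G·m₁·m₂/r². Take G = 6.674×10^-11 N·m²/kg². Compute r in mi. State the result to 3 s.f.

270 mi

Rearranging F = G·m₁·m₂/r² for r: r = √(G·m₁m₂/F).
F = 0.194 mN = 1.940×10^-4 N; m₁ = 1.48×10^9 t = 1.480×10^12 kg; m₂ = 3.70×10^5 kg; G = 6.674×10^-11 N·m²/kg².
r = 4.340×10^5 m
4.340×10^5 m × (1 mi / 1609 m) = 269.7 mi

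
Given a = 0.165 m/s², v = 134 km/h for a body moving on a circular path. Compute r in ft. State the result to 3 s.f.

Rearranging a = v²/r for r: r = v²/a.
a = 0.165 m/s²; v = 134 km/h = 37.22 m/s.
r = 8397 m
8397 m × (1 ft / 0.3048 m) = 27549 ft

27500 ft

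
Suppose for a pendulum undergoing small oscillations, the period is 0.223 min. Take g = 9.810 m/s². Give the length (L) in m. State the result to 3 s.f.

Rearranging T = 2π√(L/g) for L: L = g·(T/2π)².
T = 0.223 min = 13.38 s; g = 9.810 m/s².
L = 44.49 m

44.5 m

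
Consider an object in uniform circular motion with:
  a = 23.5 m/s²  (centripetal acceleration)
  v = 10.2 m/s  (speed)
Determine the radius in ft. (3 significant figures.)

14.5 ft

Solving a = v²/r for r: r = v²/a.
a = 23.5 m/s²; v = 10.2 m/s.
r = 4.427 m
4.427 m × (1 ft / 0.3048 m) = 14.53 ft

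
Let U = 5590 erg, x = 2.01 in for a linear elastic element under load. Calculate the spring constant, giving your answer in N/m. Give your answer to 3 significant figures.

Rearranging U = ½k·x² for k: k = 2U/x².
U = 5590 erg = 5.590×10^-4 J; x = 2.01 in = 0.05105 m.
k = 0.4289 N/m

0.429 N/m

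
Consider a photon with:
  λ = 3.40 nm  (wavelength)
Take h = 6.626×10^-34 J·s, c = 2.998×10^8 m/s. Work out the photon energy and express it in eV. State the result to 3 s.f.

E is given directly by: E = hc/λ.
λ = 3.40 nm = 3.400×10^-9 m; h = 6.626×10^-34 J·s; c = 2.998×10^8 m/s.
E = 5.843×10^-17 J
5.843×10^-17 J × (1 eV / 1.602×10^-19 J) = 364.7 eV

365 eV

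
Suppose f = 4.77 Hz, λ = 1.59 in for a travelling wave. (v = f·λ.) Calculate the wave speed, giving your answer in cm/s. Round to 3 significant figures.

19.3 cm/s

v is given directly by: v = fλ.
f = 4.77 Hz; λ = 1.59 in = 0.04039 m.
v = 0.1926 m/s
0.1926 m/s × (1 cm/s / 0.01000 m/s) = 19.26 cm/s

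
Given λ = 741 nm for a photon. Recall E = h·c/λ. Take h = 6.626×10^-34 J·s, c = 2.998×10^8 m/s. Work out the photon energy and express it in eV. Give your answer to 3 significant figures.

1.67 eV

Directly: E = hc/λ.
λ = 741 nm = 7.410×10^-7 m; h = 6.626×10^-34 J·s; c = 2.998×10^8 m/s.
E = 2.681×10^-19 J
2.681×10^-19 J × (1 eV / 1.602×10^-19 J) = 1.673 eV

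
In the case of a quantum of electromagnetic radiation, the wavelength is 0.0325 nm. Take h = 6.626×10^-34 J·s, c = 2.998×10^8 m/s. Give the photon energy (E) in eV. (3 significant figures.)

38100 eV

E is given directly by: E = hc/λ.
λ = 0.0325 nm = 3.250×10^-11 m; h = 6.626×10^-34 J·s; c = 2.998×10^8 m/s.
E = 6.112×10^-15 J  (the unit combination reduces to kg·m²/s² = J)
6.112×10^-15 J × (1 eV / 1.602×10^-19 J) = 38150 eV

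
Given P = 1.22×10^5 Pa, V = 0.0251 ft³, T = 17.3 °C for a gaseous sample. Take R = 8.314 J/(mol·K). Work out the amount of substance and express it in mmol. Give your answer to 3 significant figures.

Solving PV = nRT for n: n = PV/(RT).
P = 1.22×10^5 Pa; V = 0.0251 ft³ = 7.108×10^-4 m³; T = 17.3 °C = 290.4 K; R = 8.314 J/(mol·K).
n = 0.03591 mol
0.03591 mol × (1 mmol / 0.001000 mol) = 35.91 mmol

35.9 mmol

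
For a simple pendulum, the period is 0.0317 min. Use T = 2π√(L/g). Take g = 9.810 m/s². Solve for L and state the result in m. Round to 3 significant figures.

Rearranging: L = g·(T/2π)².
T = 0.0317 min = 1.902 s; g = 9.810 m/s².
L = 0.8989 m

0.899 m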